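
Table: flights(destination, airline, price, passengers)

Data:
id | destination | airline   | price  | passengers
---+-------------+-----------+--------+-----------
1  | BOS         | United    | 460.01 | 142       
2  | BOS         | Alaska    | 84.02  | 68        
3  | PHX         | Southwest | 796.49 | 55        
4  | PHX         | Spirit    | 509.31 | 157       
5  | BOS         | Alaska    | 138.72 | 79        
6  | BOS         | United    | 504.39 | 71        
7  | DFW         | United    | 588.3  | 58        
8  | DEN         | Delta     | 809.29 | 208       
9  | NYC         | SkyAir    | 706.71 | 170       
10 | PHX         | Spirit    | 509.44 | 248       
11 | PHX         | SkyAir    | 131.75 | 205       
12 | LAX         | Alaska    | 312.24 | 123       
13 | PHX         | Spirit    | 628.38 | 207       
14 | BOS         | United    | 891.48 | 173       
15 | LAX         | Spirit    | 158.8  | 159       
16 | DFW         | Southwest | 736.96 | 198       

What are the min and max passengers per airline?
SELECT airline, MIN(passengers), MAX(passengers)
FROM flights
GROUP BY airline

Result:
  Alaska: min=68, max=123
  Delta: min=208, max=208
  SkyAir: min=170, max=205
  Southwest: min=55, max=198
  Spirit: min=157, max=248
  United: min=58, max=173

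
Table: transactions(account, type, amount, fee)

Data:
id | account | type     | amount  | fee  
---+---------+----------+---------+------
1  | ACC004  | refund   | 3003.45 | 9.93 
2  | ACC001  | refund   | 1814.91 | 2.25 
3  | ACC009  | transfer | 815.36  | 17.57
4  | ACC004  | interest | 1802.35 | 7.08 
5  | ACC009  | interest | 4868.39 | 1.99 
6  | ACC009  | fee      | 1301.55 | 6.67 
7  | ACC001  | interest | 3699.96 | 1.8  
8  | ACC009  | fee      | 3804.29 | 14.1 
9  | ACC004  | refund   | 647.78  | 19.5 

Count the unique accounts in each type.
SELECT type, COUNT(DISTINCT account)
FROM transactions
GROUP BY type

Result:
  fee: 1 distinct
  interest: 3 distinct
  refund: 2 distinct
  transfer: 1 distinct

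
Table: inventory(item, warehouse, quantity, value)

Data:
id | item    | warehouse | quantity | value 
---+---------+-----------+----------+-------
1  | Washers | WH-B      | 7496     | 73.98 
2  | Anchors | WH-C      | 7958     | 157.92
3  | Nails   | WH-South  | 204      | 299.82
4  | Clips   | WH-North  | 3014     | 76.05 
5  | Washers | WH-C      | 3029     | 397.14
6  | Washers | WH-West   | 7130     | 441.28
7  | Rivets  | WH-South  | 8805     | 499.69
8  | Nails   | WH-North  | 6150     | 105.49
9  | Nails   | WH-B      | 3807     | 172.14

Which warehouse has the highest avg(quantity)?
SELECT warehouse, AVG(quantity) as val
FROM inventory
GROUP BY warehouse
ORDER BY val DESC
LIMIT 1

Result: WH-West with avg(quantity) = 7130.00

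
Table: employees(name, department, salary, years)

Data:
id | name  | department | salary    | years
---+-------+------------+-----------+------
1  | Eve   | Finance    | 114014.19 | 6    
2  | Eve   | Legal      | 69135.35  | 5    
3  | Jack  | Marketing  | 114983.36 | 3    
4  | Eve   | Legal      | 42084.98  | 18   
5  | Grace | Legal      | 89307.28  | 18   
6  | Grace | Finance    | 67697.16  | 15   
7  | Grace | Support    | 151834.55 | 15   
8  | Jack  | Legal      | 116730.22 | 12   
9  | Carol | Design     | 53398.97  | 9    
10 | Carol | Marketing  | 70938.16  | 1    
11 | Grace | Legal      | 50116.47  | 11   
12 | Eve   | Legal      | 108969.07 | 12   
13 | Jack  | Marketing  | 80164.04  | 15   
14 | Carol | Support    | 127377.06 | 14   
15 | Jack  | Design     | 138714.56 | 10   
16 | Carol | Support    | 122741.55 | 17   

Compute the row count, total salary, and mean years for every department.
SELECT department,
       COUNT(*) as cnt,
       SUM(salary) as total_salary,
       AVG(years) as avg_years
FROM employees
GROUP BY department

Result:
  Design: 2 records, 192113.53 total salary, 9.50 avg years
  Finance: 2 records, 181711.35 total salary, 10.50 avg years
  Legal: 6 records, 476343.37 total salary, 12.67 avg years
  Marketing: 3 records, 266085.56 total salary, 6.33 avg years
  Support: 3 records, 401953.16 total salary, 15.33 avg years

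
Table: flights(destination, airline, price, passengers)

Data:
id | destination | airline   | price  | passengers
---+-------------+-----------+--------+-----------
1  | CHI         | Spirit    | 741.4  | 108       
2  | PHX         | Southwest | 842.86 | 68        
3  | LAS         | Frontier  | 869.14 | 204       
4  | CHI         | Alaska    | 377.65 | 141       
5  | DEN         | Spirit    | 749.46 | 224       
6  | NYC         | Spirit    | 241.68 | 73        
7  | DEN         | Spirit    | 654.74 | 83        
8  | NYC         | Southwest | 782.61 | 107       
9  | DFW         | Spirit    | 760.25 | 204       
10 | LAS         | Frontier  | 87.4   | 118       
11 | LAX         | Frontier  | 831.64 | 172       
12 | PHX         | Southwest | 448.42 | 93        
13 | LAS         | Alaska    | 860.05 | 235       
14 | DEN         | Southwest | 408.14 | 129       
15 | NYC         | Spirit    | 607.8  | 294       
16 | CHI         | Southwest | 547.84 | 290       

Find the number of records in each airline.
SELECT airline, COUNT(*) as count
FROM flights
GROUP BY airline

Result:
  Alaska: 2
  Frontier: 3
  Southwest: 5
  Spirit: 6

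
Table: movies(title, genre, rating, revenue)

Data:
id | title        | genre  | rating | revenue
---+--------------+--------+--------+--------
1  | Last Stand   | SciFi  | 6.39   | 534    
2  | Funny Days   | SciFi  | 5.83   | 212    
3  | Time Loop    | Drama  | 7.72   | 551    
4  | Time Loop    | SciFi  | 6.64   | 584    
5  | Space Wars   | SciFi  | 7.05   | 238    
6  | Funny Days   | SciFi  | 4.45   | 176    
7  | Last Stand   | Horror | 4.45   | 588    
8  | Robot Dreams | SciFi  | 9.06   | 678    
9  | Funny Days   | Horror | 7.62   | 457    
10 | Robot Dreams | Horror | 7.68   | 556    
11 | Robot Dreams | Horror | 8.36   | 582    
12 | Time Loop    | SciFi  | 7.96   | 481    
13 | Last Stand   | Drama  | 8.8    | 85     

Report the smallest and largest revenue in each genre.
SELECT genre, MIN(revenue), MAX(revenue)
FROM movies
GROUP BY genre

Result:
  Drama: min=85, max=551
  Horror: min=457, max=588
  SciFi: min=176, max=678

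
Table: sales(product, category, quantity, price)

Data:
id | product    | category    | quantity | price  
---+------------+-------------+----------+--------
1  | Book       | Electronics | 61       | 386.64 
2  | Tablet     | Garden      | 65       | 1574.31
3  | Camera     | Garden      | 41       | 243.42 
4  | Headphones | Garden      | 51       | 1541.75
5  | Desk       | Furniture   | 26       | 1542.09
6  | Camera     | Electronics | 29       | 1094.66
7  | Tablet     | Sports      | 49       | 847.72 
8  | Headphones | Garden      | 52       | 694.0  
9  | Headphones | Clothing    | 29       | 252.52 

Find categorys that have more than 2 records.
SELECT category, COUNT(*) as cnt
FROM sales
GROUP BY category
HAVING COUNT(*) > 2

Result:
  Garden: 4

Note: HAVING filters groups after aggregation, WHERE filters rows before.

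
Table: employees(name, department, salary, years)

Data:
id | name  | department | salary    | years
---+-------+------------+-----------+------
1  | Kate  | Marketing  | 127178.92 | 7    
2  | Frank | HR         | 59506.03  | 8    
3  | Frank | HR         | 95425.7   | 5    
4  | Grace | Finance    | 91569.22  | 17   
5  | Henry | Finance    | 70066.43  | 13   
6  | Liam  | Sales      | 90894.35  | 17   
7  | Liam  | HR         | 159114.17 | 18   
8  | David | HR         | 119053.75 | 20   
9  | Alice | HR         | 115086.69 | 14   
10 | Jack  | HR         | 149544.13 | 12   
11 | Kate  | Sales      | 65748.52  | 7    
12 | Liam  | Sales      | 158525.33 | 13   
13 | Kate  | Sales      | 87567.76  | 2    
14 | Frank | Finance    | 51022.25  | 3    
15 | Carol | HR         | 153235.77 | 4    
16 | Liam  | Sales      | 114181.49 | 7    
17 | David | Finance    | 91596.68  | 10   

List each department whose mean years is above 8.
SELECT department, AVG(years)
FROM employees
GROUP BY department
HAVING AVG(years) > 8

Result:
  Finance: avg=10.75
  HR: avg=11.57
  Sales: avg=9.20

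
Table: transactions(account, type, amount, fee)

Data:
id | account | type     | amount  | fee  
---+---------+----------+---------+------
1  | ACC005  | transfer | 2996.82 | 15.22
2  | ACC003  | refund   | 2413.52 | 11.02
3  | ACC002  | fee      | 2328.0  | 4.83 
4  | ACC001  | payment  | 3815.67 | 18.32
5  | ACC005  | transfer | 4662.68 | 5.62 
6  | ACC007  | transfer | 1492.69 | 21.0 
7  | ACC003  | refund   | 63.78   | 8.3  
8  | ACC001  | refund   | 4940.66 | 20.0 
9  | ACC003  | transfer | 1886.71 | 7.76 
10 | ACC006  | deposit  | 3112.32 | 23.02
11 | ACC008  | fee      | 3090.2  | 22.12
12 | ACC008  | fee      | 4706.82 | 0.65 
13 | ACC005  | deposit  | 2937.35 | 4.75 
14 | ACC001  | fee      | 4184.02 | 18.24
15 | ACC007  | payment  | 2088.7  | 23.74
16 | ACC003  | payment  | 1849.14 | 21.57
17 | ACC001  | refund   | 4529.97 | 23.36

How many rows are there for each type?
SELECT type, COUNT(*) as count
FROM transactions
GROUP BY type

Result:
  deposit: 2
  fee: 4
  payment: 3
  refund: 4
  transfer: 4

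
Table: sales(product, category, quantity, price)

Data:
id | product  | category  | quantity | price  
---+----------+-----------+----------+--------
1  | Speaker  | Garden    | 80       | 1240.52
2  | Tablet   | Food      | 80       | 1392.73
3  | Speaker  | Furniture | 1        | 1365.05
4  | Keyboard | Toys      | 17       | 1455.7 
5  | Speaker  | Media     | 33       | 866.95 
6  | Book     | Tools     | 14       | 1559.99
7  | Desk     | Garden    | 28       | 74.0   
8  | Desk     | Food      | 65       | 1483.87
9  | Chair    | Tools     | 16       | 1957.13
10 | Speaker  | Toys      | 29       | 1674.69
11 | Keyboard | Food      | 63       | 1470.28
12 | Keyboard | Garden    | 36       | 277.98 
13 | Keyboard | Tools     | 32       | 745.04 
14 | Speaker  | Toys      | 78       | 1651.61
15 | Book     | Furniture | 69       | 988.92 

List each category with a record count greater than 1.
SELECT category, COUNT(*) as cnt
FROM sales
GROUP BY category
HAVING COUNT(*) > 1

Result:
  Food: 3
  Furniture: 2
  Garden: 3
  Tools: 3
  Toys: 3

Note: HAVING filters groups after aggregation, WHERE filters rows before.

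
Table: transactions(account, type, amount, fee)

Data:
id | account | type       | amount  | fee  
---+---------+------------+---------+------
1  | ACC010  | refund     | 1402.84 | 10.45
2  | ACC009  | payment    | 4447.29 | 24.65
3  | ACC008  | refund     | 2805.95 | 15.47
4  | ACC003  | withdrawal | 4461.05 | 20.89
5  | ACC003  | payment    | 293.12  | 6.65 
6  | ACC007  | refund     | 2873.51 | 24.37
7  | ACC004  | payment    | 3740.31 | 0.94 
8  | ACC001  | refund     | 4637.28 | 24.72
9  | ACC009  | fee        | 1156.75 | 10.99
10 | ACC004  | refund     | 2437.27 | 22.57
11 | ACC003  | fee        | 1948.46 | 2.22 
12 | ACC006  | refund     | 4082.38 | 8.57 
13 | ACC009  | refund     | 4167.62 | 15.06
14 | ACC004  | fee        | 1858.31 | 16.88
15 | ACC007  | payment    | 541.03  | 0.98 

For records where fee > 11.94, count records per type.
SELECT type, COUNT(*)
FROM transactions
WHERE fee > 11.94
GROUP BY type

Note: WHERE filters rows before grouping.

Result:
  fee: 1
  payment: 1
  refund: 5
  withdrawal: 1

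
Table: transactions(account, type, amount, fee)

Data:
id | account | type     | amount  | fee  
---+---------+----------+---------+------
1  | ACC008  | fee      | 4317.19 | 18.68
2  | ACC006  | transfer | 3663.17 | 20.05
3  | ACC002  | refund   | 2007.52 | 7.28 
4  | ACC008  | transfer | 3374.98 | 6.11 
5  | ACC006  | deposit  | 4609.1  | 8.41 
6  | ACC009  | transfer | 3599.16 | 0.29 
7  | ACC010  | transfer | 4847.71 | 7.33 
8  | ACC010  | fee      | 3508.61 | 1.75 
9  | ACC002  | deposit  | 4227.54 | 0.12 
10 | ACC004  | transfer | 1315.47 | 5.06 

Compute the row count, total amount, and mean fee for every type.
SELECT type,
       COUNT(*) as cnt,
       SUM(amount) as total_amount,
       AVG(fee) as avg_fee
FROM transactions
GROUP BY type

Result:
  deposit: 2 records, 8836.64 total amount, 4.27 avg fee
  fee: 2 records, 7825.80 total amount, 10.22 avg fee
  refund: 1 records, 2007.52 total amount, 7.28 avg fee
  transfer: 5 records, 16800.49 total amount, 7.77 avg fee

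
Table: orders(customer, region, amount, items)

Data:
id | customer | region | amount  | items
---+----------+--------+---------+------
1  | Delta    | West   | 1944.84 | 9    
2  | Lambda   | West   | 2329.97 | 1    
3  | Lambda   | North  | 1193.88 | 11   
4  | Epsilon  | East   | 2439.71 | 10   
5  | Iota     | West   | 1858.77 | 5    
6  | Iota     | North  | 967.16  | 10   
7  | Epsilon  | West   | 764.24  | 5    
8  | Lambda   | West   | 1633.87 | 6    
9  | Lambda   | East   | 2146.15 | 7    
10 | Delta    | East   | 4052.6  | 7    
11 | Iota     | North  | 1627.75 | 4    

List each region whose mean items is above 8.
SELECT region, AVG(items)
FROM orders
GROUP BY region
HAVING AVG(items) > 8

Result:
  North: avg=8.33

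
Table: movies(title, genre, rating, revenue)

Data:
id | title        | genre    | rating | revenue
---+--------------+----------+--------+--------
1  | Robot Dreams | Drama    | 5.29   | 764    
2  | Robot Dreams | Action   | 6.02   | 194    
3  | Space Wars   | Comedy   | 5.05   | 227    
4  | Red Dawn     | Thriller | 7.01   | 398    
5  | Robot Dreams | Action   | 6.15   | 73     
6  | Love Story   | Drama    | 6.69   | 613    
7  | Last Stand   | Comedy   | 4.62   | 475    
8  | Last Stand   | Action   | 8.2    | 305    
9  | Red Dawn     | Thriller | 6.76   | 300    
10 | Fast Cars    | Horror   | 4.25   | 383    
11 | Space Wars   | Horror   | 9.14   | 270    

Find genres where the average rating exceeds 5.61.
SELECT genre, AVG(rating)
FROM movies
GROUP BY genre
HAVING AVG(rating) > 5.61

Result:
  Action: avg=6.79
  Drama: avg=5.99
  Horror: avg=6.70
  Thriller: avg=6.89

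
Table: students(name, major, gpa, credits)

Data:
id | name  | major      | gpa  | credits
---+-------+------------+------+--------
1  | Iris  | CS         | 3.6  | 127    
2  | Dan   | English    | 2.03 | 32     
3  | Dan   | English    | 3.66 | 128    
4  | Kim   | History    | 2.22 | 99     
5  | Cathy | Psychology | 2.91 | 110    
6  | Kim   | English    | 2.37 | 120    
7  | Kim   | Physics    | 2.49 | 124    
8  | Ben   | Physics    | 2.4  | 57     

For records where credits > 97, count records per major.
SELECT major, COUNT(*)
FROM students
WHERE credits > 97
GROUP BY major

Note: WHERE filters rows before grouping.

Result:
  CS: 1
  English: 2
  History: 1
  Physics: 1
  Psychology: 1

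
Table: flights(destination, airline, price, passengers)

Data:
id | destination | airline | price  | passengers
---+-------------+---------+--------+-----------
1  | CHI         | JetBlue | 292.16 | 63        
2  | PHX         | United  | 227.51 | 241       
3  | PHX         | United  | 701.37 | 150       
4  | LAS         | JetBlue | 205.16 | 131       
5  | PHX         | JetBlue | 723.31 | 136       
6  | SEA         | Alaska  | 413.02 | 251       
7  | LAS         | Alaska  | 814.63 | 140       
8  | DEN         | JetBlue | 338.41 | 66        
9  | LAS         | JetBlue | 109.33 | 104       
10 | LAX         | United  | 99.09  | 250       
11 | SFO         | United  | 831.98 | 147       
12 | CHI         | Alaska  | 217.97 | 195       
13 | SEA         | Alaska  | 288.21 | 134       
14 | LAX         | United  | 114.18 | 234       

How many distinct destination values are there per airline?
SELECT airline, COUNT(DISTINCT destination)
FROM flights
GROUP BY airline

Result:
  Alaska: 3 distinct
  JetBlue: 4 distinct
  United: 3 distinct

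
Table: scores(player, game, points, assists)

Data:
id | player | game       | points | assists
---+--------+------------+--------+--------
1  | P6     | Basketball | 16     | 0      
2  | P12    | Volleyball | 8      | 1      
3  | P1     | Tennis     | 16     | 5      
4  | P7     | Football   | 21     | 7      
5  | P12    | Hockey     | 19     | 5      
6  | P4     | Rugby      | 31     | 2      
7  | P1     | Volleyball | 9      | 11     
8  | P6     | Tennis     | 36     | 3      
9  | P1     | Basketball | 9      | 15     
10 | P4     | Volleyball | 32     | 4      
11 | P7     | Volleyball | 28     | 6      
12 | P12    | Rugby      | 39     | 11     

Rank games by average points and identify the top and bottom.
SELECT game, AVG(points)
FROM scores
GROUP BY game
ORDER BY AVG(points)

All groups:
  Basketball: 12.50
  Hockey: 19.00
  Volleyball: 19.25
  Football: 21.00
  Tennis: 26.00
  Rugby: 35.00

Highest: Rugby (35.00)
Lowest: Basketball (12.50)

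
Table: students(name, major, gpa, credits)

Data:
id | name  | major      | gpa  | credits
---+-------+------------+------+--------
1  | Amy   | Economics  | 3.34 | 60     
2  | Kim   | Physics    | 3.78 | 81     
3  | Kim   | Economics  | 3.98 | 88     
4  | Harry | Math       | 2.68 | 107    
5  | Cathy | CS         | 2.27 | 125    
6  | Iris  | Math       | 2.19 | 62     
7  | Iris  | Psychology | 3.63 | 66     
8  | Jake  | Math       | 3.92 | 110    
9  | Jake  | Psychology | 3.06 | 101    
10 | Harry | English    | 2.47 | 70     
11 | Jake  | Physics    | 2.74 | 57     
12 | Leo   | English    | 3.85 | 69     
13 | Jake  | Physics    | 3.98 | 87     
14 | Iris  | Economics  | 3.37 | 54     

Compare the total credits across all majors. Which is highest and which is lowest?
SELECT major, SUM(credits)
FROM students
GROUP BY major
ORDER BY SUM(credits)

All groups:
  CS: 125
  English: 139
  Psychology: 167
  Economics: 202
  Physics: 225
  Math: 279

Highest: Math (279)
Lowest: CS (125)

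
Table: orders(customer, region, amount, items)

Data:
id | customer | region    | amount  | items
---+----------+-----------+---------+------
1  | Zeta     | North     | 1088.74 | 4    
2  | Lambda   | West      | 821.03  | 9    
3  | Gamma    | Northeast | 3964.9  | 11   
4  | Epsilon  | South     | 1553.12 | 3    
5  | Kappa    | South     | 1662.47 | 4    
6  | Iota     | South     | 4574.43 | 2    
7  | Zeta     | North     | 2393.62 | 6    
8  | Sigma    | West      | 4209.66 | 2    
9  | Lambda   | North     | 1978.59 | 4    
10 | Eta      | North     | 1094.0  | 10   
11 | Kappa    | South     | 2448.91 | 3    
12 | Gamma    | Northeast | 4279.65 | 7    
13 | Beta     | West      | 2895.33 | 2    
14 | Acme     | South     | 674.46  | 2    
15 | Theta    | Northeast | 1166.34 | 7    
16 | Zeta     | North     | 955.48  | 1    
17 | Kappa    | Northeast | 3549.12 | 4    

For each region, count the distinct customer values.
SELECT region, COUNT(DISTINCT customer)
FROM orders
GROUP BY region

Result:
  North: 3 distinct
  Northeast: 3 distinct
  South: 4 distinct
  West: 3 distinct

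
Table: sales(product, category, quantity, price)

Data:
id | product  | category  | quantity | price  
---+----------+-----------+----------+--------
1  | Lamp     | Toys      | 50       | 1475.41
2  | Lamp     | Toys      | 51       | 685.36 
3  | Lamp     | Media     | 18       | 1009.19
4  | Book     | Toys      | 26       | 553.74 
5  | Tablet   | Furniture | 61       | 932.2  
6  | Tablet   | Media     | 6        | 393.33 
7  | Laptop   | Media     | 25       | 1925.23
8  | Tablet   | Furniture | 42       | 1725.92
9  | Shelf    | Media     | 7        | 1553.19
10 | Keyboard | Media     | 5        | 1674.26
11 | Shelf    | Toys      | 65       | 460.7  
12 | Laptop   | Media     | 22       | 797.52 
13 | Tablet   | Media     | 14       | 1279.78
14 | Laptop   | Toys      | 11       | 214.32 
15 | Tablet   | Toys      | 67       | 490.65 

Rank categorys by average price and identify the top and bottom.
SELECT category, AVG(price)
FROM sales
GROUP BY category
ORDER BY AVG(price)

All groups:
  Toys: 646.70
  Media: 1233.21
  Furniture: 1329.06

Highest: Furniture (1329.06)
Lowest: Toys (646.70)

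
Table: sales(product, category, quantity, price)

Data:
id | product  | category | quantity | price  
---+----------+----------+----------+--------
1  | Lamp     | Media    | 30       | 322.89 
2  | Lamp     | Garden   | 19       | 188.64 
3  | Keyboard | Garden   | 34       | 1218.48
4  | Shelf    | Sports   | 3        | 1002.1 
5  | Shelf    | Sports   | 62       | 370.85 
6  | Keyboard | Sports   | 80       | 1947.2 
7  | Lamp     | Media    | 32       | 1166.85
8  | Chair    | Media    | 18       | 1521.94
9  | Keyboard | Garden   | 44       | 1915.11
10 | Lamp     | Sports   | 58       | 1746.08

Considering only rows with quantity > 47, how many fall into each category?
SELECT category, COUNT(*)
FROM sales
WHERE quantity > 47
GROUP BY category

Note: WHERE filters rows before grouping.

Result:
  Sports: 3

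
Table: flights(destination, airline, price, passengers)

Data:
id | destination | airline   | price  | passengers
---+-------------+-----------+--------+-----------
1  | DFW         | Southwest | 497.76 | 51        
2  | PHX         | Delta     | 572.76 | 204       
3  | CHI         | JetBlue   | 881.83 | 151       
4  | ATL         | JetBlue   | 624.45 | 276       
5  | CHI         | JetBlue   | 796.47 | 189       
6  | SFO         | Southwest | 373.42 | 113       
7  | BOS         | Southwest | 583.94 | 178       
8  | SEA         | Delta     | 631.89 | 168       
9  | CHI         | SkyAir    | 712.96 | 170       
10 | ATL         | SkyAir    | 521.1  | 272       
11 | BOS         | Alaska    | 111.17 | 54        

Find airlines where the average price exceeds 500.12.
SELECT airline, AVG(price)
FROM flights
GROUP BY airline
HAVING AVG(price) > 500.12

Result:
  Delta: avg=602.33
  JetBlue: avg=767.58
  SkyAir: avg=617.03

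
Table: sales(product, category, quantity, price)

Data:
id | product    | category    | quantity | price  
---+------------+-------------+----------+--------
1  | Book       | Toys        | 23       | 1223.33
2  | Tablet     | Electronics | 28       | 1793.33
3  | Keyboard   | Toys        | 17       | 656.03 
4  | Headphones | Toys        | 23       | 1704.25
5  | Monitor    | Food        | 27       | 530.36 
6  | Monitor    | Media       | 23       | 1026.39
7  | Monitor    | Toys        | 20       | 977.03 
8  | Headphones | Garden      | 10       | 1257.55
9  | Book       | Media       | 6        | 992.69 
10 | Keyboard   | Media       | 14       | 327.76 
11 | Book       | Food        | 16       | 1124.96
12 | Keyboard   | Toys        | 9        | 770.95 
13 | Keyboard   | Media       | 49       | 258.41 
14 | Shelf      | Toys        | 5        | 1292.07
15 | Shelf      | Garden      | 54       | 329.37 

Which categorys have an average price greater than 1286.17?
SELECT category, AVG(price)
FROM sales
GROUP BY category
HAVING AVG(price) > 1286.17

Result:
  Electronics: avg=1793.33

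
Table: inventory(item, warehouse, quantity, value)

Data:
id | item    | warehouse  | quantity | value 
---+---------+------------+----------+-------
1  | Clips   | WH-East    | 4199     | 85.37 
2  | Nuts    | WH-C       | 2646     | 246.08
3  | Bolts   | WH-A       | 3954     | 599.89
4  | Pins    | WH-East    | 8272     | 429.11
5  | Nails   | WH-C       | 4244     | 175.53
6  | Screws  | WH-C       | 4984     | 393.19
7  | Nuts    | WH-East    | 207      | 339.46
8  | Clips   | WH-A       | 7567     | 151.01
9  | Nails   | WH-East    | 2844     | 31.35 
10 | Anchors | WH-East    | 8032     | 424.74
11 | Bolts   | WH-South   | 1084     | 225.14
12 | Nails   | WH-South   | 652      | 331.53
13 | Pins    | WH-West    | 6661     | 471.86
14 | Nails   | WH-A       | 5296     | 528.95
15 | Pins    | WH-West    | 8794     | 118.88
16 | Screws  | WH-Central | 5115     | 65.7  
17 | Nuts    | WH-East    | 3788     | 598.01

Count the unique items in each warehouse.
SELECT warehouse, COUNT(DISTINCT item)
FROM inventory
GROUP BY warehouse

Result:
  WH-A: 3 distinct
  WH-C: 3 distinct
  WH-Central: 1 distinct
  WH-East: 5 distinct
  WH-South: 2 distinct
  WH-West: 1 distinct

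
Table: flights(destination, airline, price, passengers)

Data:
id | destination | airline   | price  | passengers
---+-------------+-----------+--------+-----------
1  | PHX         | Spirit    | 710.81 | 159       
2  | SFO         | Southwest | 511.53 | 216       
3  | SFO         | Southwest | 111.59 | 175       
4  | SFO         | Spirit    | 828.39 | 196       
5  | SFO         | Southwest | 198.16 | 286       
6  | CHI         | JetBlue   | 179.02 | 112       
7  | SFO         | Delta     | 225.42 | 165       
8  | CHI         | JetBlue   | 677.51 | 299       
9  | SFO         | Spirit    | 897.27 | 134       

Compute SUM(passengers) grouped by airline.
SELECT airline, SUM(passengers) as result
FROM flights
GROUP BY airline

Result:
  Delta: 165
  JetBlue: 411
  Southwest: 677
  Spirit: 489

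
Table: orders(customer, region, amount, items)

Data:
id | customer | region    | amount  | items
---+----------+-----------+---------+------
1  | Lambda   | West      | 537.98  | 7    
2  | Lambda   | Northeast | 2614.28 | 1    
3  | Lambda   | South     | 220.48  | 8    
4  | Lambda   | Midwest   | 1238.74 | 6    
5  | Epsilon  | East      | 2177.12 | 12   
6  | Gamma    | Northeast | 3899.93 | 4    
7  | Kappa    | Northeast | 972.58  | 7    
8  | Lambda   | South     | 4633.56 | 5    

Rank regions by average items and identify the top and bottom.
SELECT region, AVG(items)
FROM orders
GROUP BY region
ORDER BY AVG(items)

All groups:
  Northeast: 4.00
  Midwest: 6.00
  South: 6.50
  West: 7.00
  East: 12.00

Highest: East (12.00)
Lowest: Northeast (4.00)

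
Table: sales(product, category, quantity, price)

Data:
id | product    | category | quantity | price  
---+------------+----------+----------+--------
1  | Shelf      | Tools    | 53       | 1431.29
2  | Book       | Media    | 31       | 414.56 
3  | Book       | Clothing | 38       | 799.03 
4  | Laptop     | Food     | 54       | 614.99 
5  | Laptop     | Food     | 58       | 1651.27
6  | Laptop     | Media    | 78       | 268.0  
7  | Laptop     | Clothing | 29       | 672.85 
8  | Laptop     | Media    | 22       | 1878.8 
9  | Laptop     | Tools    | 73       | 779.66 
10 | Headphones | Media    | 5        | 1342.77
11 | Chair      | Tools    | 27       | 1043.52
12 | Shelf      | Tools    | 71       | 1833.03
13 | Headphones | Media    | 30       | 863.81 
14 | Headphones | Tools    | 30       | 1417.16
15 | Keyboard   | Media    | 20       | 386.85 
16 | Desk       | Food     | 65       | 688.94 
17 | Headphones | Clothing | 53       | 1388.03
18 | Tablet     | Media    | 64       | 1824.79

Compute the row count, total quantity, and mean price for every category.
SELECT category,
       COUNT(*) as cnt,
       SUM(quantity) as total_quantity,
       AVG(price) as avg_price
FROM sales
GROUP BY category

Result:
  Clothing: 3 records, 120 total quantity, 953.30 avg price
  Food: 3 records, 177 total quantity, 985.07 avg price
  Media: 7 records, 250 total quantity, 997.08 avg price
  Tools: 5 records, 254 total quantity, 1300.93 avg price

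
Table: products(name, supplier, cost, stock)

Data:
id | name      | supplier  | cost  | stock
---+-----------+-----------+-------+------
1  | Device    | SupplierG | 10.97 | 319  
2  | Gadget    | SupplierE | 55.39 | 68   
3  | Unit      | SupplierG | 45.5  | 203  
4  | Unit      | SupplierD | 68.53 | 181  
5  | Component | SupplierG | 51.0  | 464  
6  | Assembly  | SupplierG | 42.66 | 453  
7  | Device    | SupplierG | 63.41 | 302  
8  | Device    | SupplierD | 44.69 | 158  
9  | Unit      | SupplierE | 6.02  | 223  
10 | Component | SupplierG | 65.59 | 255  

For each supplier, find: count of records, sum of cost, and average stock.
SELECT supplier,
       COUNT(*) as cnt,
       SUM(cost) as total_cost,
       AVG(stock) as avg_stock
FROM products
GROUP BY supplier

Result:
  SupplierD: 2 records, 113.22 total cost, 169.50 avg stock
  SupplierE: 2 records, 61.41 total cost, 145.50 avg stock
  SupplierG: 6 records, 279.13 total cost, 332.67 avg stock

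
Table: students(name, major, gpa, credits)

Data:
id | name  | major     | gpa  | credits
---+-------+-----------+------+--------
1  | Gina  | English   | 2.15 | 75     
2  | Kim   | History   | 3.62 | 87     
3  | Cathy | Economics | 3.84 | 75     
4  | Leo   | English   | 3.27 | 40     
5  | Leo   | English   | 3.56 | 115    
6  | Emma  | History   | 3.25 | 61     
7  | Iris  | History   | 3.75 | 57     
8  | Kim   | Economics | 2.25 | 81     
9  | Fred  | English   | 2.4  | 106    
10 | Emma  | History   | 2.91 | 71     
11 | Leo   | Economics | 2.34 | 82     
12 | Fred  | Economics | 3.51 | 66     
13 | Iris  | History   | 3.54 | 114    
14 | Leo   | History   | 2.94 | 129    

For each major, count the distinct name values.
SELECT major, COUNT(DISTINCT name)
FROM students
GROUP BY major

Result:
  Economics: 4 distinct
  English: 3 distinct
  History: 4 distinct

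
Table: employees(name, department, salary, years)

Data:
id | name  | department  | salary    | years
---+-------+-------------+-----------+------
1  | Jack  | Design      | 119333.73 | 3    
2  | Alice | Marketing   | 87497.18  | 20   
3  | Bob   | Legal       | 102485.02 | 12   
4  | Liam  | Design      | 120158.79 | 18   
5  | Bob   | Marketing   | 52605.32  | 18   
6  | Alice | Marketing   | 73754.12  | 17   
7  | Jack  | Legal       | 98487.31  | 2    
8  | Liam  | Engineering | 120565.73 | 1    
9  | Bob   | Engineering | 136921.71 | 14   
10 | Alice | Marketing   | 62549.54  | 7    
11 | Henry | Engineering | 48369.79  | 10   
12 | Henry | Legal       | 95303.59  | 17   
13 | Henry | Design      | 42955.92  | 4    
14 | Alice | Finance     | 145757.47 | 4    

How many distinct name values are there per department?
SELECT department, COUNT(DISTINCT name)
FROM employees
GROUP BY department

Result:
  Design: 3 distinct
  Engineering: 3 distinct
  Finance: 1 distinct
  Legal: 3 distinct
  Marketing: 2 distinct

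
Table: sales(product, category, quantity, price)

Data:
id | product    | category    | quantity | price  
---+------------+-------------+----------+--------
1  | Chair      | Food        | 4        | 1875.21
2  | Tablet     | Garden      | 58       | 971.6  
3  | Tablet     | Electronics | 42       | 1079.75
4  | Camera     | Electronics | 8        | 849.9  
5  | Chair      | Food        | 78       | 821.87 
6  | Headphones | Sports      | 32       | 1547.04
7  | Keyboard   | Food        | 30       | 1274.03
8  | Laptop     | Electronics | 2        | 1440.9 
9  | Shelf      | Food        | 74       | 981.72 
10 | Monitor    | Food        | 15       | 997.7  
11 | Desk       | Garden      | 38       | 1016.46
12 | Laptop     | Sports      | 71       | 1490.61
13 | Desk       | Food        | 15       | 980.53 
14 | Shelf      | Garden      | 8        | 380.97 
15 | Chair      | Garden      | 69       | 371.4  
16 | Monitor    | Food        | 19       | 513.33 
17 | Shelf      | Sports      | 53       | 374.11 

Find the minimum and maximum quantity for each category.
SELECT category, MIN(quantity), MAX(quantity)
FROM sales
GROUP BY category

Result:
  Electronics: min=2, max=42
  Food: min=4, max=78
  Garden: min=8, max=69
  Sports: min=32, max=71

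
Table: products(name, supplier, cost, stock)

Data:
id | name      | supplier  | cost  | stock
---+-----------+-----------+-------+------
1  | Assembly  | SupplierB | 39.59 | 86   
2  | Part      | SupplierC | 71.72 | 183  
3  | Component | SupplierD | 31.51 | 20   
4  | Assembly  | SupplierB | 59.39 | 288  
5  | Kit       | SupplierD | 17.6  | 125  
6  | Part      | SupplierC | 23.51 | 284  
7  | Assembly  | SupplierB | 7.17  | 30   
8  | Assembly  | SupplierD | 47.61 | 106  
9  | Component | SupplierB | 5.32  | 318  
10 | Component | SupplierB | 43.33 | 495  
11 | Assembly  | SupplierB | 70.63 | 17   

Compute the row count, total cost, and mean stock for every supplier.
SELECT supplier,
       COUNT(*) as cnt,
       SUM(cost) as total_cost,
       AVG(stock) as avg_stock
FROM products
GROUP BY supplier

Result:
  SupplierB: 6 records, 225.43 total cost, 205.67 avg stock
  SupplierC: 2 records, 95.23 total cost, 233.50 avg stock
  SupplierD: 3 records, 96.72 total cost, 83.67 avg stock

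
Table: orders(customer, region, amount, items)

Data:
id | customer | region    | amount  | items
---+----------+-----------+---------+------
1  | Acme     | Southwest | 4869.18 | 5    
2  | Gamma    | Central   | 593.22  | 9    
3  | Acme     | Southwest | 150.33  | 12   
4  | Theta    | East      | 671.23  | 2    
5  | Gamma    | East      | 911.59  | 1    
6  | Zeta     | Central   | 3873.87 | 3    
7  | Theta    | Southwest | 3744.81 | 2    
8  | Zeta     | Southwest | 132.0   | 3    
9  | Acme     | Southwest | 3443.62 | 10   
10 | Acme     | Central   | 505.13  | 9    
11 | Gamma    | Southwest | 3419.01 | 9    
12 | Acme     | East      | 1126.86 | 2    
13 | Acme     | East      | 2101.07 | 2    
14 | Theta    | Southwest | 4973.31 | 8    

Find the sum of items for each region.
SELECT region, SUM(items) as result
FROM orders
GROUP BY region

Result:
  Central: 21
  East: 7
  Southwest: 49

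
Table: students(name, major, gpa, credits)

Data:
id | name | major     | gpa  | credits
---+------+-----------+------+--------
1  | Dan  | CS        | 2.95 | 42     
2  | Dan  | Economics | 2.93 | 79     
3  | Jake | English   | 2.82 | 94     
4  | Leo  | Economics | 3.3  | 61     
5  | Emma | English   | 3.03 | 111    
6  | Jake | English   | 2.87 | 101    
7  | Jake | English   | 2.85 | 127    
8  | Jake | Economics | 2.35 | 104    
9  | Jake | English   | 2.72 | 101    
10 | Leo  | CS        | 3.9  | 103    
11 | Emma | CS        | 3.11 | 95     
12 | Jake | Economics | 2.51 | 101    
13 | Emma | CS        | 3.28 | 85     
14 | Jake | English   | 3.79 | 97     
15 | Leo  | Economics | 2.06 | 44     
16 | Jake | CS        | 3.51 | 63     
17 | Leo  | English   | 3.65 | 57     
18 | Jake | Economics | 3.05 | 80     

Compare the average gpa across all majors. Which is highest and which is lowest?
SELECT major, AVG(gpa)
FROM students
GROUP BY major
ORDER BY AVG(gpa)

All groups:
  Economics: 2.70
  English: 3.10
  CS: 3.35

Highest: CS (3.35)
Lowest: Economics (2.70)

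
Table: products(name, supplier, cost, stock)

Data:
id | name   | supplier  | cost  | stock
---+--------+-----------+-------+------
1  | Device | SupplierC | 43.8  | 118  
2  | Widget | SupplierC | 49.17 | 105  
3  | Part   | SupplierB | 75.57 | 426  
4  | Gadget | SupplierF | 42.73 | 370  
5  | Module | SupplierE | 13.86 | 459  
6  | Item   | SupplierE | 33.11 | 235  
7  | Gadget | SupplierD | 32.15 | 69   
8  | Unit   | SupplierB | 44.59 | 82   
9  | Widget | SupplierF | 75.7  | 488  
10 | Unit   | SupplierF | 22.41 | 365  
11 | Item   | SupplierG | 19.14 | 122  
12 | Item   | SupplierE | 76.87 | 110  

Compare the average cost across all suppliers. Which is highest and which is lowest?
SELECT supplier, AVG(cost)
FROM products
GROUP BY supplier
ORDER BY AVG(cost)

All groups:
  SupplierG: 19.14
  SupplierD: 32.15
  SupplierE: 41.28
  SupplierC: 46.49
  SupplierF: 46.95
  SupplierB: 60.08

Highest: SupplierB (60.08)
Lowest: SupplierG (19.14)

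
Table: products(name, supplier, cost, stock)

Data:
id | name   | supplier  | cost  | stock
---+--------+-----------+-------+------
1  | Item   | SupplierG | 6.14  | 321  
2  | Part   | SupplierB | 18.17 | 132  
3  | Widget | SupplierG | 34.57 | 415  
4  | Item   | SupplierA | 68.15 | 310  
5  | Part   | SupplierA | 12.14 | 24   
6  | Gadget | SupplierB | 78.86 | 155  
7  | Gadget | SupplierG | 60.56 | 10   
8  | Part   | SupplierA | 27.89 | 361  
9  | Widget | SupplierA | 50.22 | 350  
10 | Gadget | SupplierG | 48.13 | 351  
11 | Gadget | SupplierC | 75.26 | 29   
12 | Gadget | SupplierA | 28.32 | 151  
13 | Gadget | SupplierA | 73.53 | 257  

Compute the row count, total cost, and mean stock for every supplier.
SELECT supplier,
       COUNT(*) as cnt,
       SUM(cost) as total_cost,
       AVG(stock) as avg_stock
FROM products
GROUP BY supplier

Result:
  SupplierA: 6 records, 260.25 total cost, 242.17 avg stock
  SupplierB: 2 records, 97.03 total cost, 143.50 avg stock
  SupplierC: 1 records, 75.26 total cost, 29.00 avg stock
  SupplierG: 4 records, 149.40 total cost, 274.25 avg stock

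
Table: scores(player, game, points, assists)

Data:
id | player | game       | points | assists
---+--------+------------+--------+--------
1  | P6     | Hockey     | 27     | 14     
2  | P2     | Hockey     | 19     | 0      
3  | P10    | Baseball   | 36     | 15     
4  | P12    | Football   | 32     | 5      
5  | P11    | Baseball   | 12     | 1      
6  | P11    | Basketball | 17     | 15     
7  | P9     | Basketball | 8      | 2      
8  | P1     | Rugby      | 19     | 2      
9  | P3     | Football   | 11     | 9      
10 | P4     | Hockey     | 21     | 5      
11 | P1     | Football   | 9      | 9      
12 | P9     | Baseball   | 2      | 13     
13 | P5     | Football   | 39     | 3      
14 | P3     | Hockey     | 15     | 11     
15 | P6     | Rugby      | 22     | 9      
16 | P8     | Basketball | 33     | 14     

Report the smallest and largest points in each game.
SELECT game, MIN(points), MAX(points)
FROM scores
GROUP BY game

Result:
  Baseball: min=2, max=36
  Basketball: min=8, max=33
  Football: min=9, max=39
  Hockey: min=15, max=27
  Rugby: min=19, max=22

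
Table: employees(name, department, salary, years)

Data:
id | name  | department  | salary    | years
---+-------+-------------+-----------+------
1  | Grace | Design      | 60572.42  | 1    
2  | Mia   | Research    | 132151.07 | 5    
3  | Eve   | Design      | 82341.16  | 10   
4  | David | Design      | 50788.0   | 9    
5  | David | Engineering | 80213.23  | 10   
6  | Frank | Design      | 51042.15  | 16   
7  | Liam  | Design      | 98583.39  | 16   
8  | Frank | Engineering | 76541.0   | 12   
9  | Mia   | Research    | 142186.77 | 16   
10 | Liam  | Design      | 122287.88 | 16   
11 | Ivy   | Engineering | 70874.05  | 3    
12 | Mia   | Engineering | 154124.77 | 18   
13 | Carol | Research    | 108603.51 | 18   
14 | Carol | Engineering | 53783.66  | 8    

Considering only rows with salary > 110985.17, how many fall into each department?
SELECT department, COUNT(*)
FROM employees
WHERE salary > 110985.17
GROUP BY department

Note: WHERE filters rows before grouping.

Result:
  Design: 1
  Engineering: 1
  Research: 2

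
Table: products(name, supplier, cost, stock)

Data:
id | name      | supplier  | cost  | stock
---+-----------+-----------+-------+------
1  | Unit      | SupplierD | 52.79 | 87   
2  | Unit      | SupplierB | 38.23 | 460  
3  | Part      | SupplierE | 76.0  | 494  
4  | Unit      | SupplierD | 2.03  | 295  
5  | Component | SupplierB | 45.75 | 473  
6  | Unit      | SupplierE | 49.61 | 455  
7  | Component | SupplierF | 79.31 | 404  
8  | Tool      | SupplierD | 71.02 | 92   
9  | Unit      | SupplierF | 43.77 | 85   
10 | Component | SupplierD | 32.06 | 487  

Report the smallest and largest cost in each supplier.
SELECT supplier, MIN(cost), MAX(cost)
FROM products
GROUP BY supplier

Result:
  SupplierB: min=38.23, max=45.75
  SupplierD: min=2.03, max=71.02
  SupplierE: min=49.61, max=76.00
  SupplierF: min=43.77, max=79.31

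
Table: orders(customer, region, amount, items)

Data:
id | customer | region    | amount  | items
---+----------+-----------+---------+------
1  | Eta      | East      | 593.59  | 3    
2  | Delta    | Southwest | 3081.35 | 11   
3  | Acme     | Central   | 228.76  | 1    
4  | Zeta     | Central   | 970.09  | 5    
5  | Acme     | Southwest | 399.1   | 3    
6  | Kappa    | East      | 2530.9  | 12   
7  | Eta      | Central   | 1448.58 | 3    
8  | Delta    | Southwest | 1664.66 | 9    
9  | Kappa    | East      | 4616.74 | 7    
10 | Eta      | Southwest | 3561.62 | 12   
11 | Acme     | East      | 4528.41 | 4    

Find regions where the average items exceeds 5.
SELECT region, AVG(items)
FROM orders
GROUP BY region
HAVING AVG(items) > 5

Result:
  East: avg=6.50
  Southwest: avg=8.75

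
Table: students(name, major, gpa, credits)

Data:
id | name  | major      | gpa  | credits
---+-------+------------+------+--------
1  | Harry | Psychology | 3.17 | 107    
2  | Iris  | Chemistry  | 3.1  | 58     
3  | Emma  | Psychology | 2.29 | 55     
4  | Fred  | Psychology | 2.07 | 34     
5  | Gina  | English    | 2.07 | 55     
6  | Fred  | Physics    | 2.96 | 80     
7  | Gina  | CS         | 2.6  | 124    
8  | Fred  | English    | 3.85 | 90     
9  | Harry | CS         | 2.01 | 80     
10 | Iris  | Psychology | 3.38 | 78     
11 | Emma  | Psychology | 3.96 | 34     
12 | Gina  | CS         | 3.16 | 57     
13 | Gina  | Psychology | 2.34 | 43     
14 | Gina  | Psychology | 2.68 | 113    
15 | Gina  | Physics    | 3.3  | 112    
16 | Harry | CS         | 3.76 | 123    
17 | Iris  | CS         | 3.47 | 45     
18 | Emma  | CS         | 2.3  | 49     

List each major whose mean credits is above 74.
SELECT major, AVG(credits)
FROM students
GROUP BY major
HAVING AVG(credits) > 74

Result:
  CS: avg=79.67
  Physics: avg=96.00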